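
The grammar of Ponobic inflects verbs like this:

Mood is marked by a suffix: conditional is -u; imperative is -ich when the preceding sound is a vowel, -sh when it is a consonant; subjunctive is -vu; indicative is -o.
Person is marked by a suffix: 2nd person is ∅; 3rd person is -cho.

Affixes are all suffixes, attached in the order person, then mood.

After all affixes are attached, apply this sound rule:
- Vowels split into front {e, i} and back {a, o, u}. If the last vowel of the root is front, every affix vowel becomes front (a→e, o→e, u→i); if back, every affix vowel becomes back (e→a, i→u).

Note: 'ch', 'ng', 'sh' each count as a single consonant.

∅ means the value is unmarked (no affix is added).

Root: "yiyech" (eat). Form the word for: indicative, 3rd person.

Attach person 3rd person -cho → yiyechcho.
Attach mood indicative -o → yiyechchoo.
Apply vowel harmony: yiyechchoo → yiyechchee.

yiyechchee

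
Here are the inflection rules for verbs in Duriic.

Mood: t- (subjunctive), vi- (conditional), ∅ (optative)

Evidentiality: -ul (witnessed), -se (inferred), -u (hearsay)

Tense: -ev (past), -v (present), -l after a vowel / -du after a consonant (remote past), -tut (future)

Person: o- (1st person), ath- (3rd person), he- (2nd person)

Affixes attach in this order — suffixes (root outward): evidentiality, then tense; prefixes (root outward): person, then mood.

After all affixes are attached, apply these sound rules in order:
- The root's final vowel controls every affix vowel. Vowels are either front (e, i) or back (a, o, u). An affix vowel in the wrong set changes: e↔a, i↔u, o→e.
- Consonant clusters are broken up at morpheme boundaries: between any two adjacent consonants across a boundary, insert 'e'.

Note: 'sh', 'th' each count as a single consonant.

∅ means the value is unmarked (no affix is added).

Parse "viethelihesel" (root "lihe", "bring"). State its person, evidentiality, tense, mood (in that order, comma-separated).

Segment: vi-ath-lihe-se-l.
person: ath- → 3rd person.
evidentiality: -se → inferred.
tense: -l/du → remote past.
mood: vi- → conditional.

3rd person, inferred, remote past, conditional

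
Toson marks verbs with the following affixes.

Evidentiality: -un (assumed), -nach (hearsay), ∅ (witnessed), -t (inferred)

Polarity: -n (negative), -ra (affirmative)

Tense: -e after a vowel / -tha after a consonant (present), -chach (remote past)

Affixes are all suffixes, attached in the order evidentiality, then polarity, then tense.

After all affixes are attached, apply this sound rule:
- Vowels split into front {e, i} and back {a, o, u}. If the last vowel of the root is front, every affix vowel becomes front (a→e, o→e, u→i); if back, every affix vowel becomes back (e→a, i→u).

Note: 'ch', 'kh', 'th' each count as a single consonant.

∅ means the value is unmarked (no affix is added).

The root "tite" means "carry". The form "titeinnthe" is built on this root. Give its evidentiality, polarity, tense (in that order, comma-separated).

assumed, negative, present

Segment: tite-un-n-tha.
evidentiality: -un → assumed.
polarity: -n → negative.
tense: -e/tha → present.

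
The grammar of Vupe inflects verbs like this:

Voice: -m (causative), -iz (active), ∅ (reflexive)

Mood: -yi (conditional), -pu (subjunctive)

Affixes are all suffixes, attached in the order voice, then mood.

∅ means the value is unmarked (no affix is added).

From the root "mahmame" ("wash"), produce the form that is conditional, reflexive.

voice = reflexive: zero marking, form stays mahmame.
Attach mood conditional -yi → mahmameyi.

mahmameyi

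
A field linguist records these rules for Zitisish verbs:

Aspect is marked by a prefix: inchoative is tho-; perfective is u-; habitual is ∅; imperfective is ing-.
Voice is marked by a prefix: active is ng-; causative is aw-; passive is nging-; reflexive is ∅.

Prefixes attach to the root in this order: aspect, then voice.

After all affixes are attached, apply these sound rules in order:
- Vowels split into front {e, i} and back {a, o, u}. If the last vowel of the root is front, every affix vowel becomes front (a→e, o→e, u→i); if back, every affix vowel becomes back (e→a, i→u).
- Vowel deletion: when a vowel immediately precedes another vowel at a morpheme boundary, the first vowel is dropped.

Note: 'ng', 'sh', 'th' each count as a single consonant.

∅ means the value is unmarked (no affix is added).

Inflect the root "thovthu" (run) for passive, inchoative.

Attach aspect inchoative tho- → thothovthu.
Attach voice passive nging- → ngingthothovthu.
Apply vowel harmony: ngingthothovthu → ngungthothovthu.
Vowel deletion: no change.

ngungthothovthu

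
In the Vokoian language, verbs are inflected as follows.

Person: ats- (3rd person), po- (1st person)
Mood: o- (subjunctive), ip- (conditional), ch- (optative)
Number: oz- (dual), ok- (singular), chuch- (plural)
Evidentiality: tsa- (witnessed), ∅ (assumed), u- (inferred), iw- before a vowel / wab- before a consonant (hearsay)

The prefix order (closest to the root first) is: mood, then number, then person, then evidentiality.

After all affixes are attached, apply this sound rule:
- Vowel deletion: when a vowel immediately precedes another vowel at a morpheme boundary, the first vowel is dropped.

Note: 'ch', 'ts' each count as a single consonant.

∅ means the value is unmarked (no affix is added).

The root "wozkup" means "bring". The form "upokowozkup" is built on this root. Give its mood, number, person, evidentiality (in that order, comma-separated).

Segment: u-po-ok-o-wozkup.
mood: o- → subjunctive.
number: ok- → singular.
person: po- → 1st person.
evidentiality: u- → inferred.

subjunctive, singular, 1st person, inferred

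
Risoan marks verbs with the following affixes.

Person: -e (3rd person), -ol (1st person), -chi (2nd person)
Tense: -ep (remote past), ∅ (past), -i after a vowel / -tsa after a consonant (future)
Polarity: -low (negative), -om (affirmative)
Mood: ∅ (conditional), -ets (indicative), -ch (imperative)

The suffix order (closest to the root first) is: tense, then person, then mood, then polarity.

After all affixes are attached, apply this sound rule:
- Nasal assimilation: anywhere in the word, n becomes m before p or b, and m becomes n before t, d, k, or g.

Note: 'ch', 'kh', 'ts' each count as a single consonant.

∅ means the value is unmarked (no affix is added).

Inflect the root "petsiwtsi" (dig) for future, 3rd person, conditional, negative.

Attach tense future -i (after vowel 'i') → petsiwtsii.
Attach person 3rd person -e → petsiwtsiie.
mood = conditional: zero marking, form stays petsiwtsiie.
Attach polarity negative -low → petsiwtsiielow.
Nasal assimilation: no change.

petsiwtsiielow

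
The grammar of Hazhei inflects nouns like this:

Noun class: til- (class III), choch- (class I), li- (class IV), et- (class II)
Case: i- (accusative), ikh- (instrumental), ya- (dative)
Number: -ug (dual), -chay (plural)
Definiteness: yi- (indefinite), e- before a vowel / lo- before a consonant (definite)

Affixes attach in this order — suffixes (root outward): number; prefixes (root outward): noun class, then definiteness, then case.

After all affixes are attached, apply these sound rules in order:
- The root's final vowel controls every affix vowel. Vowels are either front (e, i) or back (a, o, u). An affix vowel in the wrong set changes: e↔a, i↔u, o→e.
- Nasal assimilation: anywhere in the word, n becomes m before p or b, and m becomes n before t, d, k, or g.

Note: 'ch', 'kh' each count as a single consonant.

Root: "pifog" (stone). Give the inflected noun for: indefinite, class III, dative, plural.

yayutulpifogchay

Attach noun class class III til- → tilpifog.
Attach number plural -chay → tilpifogchay.
Attach definiteness indefinite yi- → yitilpifogchay.
Attach case dative ya- → yayitilpifogchay.
Apply vowel harmony: yayitilpifogchay → yayutulpifogchay.
Nasal assimilation: no change.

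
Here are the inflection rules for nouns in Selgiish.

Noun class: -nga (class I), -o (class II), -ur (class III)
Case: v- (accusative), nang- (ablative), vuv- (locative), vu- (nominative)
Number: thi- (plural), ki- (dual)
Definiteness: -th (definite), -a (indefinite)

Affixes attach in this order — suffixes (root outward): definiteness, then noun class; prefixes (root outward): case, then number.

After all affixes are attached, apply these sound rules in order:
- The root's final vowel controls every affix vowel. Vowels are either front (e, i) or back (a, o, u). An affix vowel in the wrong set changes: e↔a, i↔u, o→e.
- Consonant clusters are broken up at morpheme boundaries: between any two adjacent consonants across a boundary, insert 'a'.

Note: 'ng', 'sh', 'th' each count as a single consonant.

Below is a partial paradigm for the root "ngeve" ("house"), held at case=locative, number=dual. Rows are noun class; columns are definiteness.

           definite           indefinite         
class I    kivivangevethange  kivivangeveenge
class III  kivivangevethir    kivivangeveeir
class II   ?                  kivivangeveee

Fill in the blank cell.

kivivangevethe

Attach definiteness definite -th → ngeveth.
Attach noun class class II -o → ngevetho.
Attach case locative vuv- → vuvngevetho.
Attach number dual ki- → kivuvngevetho.
Apply vowel harmony: kivuvngevetho → kivivngevethe.
Apply epenthesis: kivivngevethe → kivivangevethe.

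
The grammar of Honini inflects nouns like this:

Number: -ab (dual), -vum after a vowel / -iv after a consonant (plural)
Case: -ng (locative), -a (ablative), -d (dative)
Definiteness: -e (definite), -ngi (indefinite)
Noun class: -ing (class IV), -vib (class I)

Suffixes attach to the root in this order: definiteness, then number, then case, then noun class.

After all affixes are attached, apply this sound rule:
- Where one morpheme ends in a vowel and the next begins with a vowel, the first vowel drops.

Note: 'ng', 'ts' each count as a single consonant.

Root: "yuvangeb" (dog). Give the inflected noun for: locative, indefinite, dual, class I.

Attach definiteness indefinite -ngi → yuvangebngi.
Attach number dual -ab → yuvangebngiab.
Attach case locative -ng → yuvangebngiabng.
Attach noun class class I -vib → yuvangebngiabngvib.
Apply vowel deletion: yuvangebngiabngvib → yuvangebngabngvib.

yuvangebngabngvib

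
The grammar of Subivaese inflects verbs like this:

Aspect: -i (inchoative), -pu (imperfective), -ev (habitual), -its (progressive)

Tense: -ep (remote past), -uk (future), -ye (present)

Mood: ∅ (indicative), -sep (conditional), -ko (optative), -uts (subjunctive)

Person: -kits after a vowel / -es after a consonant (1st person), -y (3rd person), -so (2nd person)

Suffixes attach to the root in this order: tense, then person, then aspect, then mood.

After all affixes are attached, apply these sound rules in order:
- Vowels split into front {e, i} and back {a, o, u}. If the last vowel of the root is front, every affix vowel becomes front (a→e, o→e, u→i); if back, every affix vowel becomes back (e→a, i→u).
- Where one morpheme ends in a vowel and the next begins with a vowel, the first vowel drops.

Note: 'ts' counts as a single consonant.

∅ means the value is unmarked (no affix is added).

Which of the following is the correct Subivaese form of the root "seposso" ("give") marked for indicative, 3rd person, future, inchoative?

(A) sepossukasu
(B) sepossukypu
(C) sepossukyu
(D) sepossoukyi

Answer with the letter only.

C

Attach tense future -uk → sepossouk.
Attach person 3rd person -y → sepossouky.
Attach aspect inchoative -i → sepossoukyi.
mood = indicative: zero marking, form stays sepossoukyi.
Apply vowel harmony: sepossoukyi → sepossoukyu.
Apply vowel deletion: sepossoukyu → sepossukyu.
So the correct form is sepossukyu, option (C).
(A) sepossukasu is wrong: it uses 1st person instead of 3rd person for person.
(D) sepossoukyi is wrong: it fails to apply the sound rule(s).
(B) sepossukypu is wrong: it uses imperfective instead of inchoative for aspect.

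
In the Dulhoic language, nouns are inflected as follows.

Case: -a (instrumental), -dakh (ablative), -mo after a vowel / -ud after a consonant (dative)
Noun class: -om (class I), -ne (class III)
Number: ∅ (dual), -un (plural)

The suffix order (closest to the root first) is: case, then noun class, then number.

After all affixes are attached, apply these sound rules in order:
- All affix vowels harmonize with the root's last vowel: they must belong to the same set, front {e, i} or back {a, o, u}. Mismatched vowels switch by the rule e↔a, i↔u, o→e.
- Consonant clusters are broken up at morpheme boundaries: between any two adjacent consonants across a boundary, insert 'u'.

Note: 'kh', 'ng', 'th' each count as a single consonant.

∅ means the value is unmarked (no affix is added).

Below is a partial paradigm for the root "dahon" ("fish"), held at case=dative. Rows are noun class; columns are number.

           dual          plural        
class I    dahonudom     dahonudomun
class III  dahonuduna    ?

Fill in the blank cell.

Attach case dative -ud (after consonant 'n') → dahonud.
Attach noun class class III -ne → dahonudne.
Attach number plural -un → dahonudneun.
Apply vowel harmony: dahonudneun → dahonudnaun.
Apply epenthesis: dahonudnaun → dahonudunaun.

dahonudunaun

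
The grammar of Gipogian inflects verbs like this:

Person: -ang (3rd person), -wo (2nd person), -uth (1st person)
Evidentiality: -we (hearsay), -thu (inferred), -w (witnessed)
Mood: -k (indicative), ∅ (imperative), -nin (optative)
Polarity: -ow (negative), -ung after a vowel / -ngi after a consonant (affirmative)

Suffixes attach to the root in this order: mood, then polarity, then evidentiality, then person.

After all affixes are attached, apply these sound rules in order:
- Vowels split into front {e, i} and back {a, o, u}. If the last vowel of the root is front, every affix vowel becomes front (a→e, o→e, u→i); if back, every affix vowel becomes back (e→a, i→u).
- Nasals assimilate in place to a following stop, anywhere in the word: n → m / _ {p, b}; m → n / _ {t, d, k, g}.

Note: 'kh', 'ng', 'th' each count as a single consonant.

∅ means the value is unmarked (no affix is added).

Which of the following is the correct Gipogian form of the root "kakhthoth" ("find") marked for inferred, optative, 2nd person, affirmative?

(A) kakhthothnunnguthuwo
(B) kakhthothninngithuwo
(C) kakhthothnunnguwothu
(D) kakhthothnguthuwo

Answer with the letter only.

A

Attach mood optative -nin → kakhthothnin.
Attach polarity affirmative -ngi (after consonant 'n') → kakhthothninngi.
Attach evidentiality inferred -thu → kakhthothninngithu.
Attach person 2nd person -wo → kakhthothninngithuwo.
Apply vowel harmony: kakhthothninngithuwo → kakhthothnunnguthuwo.
Nasal assimilation: no change.
So the correct form is kakhthothnunnguthuwo, option (A).
(B) kakhthothninngithuwo is wrong: it fails to apply the sound rule(s).
(D) kakhthothnguthuwo is wrong: it uses imperative instead of optative for mood.
(C) kakhthothnunnguwothu is wrong: it has the affixes in the wrong order.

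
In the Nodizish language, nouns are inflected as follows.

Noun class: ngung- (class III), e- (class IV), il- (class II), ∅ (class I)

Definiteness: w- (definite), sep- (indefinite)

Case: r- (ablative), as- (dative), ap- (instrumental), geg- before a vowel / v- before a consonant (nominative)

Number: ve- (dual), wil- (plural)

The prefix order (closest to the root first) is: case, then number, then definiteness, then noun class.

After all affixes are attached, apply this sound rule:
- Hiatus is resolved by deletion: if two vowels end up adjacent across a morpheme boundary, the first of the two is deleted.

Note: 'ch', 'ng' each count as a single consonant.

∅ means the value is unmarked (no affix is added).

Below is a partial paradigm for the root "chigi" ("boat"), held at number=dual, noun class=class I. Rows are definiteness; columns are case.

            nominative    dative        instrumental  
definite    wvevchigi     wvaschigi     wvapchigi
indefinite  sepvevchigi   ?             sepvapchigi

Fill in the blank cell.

sepvaschigi

Attach case dative as- → aschigi.
Attach number dual ve- → veaschigi.
Attach definiteness indefinite sep- → sepveaschigi.
noun class = class I: zero marking, form stays sepveaschigi.
Apply vowel deletion: sepveaschigi → sepvaschigi.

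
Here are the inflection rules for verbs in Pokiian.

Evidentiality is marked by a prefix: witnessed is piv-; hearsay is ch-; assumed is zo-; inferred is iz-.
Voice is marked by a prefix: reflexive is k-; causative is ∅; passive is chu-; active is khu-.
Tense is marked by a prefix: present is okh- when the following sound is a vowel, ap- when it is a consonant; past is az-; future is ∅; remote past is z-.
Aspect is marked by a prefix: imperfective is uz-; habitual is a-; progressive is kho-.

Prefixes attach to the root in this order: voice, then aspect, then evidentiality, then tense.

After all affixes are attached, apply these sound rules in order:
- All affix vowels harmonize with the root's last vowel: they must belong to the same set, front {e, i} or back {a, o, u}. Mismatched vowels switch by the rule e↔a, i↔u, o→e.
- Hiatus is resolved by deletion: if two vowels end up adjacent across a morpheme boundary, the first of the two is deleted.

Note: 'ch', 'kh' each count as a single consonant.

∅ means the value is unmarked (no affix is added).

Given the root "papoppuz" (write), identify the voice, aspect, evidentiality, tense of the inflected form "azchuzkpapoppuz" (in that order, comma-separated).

reflexive, imperfective, hearsay, past

Segment: az-ch-uz-k-papoppuz.
voice: k- → reflexive.
aspect: uz- → imperfective.
evidentiality: ch- → hearsay.
tense: az- → past.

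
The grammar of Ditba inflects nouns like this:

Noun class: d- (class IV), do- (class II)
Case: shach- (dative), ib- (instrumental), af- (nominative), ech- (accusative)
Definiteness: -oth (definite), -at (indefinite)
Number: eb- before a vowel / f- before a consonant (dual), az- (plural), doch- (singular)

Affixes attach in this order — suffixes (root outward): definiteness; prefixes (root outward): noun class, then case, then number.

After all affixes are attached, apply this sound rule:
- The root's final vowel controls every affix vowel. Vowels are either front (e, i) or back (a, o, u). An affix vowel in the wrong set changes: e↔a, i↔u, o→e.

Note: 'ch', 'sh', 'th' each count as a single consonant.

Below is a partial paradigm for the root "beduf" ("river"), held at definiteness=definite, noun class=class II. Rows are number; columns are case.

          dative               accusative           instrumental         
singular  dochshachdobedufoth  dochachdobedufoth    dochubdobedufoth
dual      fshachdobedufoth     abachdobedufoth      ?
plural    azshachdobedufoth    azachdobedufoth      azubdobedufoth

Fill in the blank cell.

Attach definiteness definite -oth → bedufoth.
Attach noun class class II do- → dobedufoth.
Attach case instrumental ib- → ibdobedufoth.
Attach number dual eb- (before vowel 'i') → ebibdobedufoth.
Apply vowel harmony: ebibdobedufoth → abubdobedufoth.

abubdobedufoth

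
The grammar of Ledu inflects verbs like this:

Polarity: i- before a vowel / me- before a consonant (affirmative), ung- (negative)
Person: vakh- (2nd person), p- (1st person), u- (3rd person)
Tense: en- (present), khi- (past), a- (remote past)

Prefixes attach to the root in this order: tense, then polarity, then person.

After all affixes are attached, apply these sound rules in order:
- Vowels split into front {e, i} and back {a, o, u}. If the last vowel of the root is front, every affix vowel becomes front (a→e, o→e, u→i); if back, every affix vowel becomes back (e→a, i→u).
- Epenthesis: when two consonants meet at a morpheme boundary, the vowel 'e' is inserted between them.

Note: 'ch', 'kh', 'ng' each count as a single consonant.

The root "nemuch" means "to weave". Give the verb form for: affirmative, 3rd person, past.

umakhunemuch

Attach tense past khi- → khinemuch.
Attach polarity affirmative me- (before consonant 'kh') → mekhinemuch.
Attach person 3rd person u- → umekhinemuch.
Apply vowel harmony: umekhinemuch → umakhunemuch.
Epenthesis: no change.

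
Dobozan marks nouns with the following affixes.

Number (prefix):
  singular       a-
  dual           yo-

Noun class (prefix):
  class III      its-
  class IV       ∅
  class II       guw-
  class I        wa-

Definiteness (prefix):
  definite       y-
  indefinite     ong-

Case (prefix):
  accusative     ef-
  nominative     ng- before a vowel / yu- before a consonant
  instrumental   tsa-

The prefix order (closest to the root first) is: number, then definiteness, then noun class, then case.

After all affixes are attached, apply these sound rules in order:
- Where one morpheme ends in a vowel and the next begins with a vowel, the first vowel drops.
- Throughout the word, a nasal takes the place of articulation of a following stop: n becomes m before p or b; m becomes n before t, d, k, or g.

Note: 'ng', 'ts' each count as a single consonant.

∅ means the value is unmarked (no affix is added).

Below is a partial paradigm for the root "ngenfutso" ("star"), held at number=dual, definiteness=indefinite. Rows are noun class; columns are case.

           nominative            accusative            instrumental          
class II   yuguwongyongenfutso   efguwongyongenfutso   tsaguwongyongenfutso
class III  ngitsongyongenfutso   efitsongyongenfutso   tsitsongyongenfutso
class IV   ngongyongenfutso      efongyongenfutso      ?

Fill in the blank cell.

tsongyongenfutso

Attach number dual yo- → yongenfutso.
Attach definiteness indefinite ong- → ongyongenfutso.
noun class = class IV: zero marking, form stays ongyongenfutso.
Attach case instrumental tsa- → tsaongyongenfutso.
Apply vowel deletion: tsaongyongenfutso → tsongyongenfutso.
Nasal assimilation: no change.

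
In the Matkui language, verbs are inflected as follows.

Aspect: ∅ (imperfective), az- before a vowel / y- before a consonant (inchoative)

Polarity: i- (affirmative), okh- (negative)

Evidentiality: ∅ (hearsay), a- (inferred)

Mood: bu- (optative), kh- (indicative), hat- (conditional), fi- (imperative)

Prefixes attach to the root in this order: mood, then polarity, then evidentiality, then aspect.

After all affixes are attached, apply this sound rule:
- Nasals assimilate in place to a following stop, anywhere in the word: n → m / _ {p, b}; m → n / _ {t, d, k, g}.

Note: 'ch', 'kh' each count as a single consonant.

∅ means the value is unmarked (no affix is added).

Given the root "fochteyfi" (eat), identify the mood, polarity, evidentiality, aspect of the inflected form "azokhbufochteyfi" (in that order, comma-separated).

optative, negative, hearsay, inchoative

Segment: az-okh-bu-fochteyfi.
mood: bu- → optative.
polarity: okh- → negative.
evidentiality: ∅ → hearsay.
aspect: az/y- → inchoative.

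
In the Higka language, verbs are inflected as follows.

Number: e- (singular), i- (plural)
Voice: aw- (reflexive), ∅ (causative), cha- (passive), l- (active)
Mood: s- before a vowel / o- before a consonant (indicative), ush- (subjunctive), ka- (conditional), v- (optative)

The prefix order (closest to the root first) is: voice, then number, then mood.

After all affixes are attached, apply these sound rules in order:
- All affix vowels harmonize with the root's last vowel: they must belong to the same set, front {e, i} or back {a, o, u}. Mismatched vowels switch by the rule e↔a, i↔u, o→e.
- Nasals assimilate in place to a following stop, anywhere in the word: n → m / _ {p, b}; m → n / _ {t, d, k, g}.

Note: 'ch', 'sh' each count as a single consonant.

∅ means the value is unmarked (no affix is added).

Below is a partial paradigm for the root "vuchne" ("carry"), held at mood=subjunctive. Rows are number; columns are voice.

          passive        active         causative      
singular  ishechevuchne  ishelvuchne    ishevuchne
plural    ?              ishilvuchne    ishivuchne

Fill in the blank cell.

Attach voice passive cha- → chavuchne.
Attach number plural i- → ichavuchne.
Attach mood subjunctive ush- → ushichavuchne.
Apply vowel harmony: ushichavuchne → ishichevuchne.
Nasal assimilation: no change.

ishichevuchne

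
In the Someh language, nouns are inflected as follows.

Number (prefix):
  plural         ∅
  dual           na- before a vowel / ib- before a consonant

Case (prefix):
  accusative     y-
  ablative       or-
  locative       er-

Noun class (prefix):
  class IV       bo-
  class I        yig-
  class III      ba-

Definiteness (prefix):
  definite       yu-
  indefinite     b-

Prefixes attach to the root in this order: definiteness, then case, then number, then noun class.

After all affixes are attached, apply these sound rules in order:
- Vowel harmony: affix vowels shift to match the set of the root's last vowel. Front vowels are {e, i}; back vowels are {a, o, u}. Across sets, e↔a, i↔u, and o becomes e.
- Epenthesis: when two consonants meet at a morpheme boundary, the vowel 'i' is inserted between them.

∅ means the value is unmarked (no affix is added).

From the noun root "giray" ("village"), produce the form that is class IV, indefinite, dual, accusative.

Attach definiteness indefinite b- → bgiray.
Attach case accusative y- → ybgiray.
Attach number dual ib- (before consonant 'y') → ibybgiray.
Attach noun class class IV bo- → boibybgiray.
Apply vowel harmony: boibybgiray → boubybgiray.
Apply epenthesis: boubybgiray → boubiyibigiray.

boubiyibigiray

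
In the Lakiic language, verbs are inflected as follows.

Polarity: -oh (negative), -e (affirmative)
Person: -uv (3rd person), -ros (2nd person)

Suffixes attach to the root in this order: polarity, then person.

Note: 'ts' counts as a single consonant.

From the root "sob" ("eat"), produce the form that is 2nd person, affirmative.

Attach polarity affirmative -e → sobe.
Attach person 2nd person -ros → soberos.

soberos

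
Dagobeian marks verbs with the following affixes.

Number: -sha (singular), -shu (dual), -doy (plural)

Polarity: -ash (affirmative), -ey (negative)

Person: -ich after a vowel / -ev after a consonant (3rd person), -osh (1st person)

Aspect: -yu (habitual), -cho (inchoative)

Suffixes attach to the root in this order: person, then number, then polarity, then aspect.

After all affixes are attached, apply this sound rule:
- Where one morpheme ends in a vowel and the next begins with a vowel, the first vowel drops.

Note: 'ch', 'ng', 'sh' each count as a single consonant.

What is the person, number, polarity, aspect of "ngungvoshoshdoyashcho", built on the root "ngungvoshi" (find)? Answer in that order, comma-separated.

1st person, plural, affirmative, inchoative

Segment: ngungvoshi-osh-doy-ash-cho.
person: -osh → 1st person.
number: -doy → plural.
polarity: -ash → affirmative.
aspect: -cho → inchoative.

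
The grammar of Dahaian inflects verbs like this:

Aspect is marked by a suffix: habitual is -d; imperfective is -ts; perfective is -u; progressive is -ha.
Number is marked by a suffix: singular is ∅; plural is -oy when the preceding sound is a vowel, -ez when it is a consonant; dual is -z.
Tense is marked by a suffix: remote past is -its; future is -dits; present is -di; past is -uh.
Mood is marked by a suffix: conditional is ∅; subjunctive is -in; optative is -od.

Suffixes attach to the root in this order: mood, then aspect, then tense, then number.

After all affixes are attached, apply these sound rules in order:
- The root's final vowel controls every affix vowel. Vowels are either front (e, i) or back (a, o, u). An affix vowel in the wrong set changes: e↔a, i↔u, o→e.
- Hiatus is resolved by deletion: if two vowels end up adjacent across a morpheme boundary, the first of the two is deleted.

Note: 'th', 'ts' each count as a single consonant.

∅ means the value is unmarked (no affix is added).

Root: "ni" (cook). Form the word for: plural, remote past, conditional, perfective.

mood = conditional: zero marking, form stays ni.
Attach aspect perfective -u → niu.
Attach tense remote past -its → niuits.
Attach number plural -ez (after consonant 'ts') → niuitsez.
Apply vowel harmony: niuitsez → niiitsez.
Apply vowel deletion: niiitsez → nitsez.

nitsez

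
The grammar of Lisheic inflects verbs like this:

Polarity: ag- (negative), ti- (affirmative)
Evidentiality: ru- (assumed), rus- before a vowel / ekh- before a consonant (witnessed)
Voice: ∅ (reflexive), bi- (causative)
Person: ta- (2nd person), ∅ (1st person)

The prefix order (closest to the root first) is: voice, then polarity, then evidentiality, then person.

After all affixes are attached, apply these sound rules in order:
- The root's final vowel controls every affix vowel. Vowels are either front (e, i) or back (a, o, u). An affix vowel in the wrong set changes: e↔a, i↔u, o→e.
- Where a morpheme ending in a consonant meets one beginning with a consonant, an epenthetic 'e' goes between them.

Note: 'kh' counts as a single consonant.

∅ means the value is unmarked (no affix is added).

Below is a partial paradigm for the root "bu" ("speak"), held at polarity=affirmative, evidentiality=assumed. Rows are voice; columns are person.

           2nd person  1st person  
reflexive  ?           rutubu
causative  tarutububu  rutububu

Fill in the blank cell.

tarutubu

voice = reflexive: zero marking, form stays bu.
Attach polarity affirmative ti- → tibu.
Attach evidentiality assumed ru- → rutibu.
Attach person 2nd person ta- → tarutibu.
Apply vowel harmony: tarutibu → tarutubu.
Epenthesis: no change.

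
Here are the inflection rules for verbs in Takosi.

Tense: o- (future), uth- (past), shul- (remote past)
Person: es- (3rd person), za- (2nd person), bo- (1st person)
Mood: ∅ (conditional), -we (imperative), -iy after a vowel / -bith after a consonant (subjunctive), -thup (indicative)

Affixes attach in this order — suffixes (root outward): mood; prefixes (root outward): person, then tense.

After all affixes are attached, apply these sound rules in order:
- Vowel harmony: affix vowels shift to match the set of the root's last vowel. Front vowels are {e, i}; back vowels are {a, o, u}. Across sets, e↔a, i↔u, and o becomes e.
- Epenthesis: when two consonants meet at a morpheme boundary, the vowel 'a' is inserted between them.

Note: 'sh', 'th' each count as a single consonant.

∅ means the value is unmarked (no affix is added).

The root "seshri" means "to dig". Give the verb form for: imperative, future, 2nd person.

ezeseshriwe

Attach mood imperative -we → seshriwe.
Attach person 2nd person za- → zaseshriwe.
Attach tense future o- → ozaseshriwe.
Apply vowel harmony: ozaseshriwe → ezeseshriwe.
Epenthesis: no change.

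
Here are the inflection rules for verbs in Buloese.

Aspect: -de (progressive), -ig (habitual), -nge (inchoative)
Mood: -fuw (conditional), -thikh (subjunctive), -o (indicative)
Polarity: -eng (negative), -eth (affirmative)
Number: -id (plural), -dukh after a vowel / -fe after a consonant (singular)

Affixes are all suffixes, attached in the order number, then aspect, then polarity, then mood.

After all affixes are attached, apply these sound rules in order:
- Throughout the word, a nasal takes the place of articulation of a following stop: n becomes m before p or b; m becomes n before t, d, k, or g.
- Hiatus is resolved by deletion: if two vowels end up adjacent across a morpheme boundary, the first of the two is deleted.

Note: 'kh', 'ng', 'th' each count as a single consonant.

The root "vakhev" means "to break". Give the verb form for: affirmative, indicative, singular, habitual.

Attach number singular -fe (after consonant 'v') → vakhevfe.
Attach aspect habitual -ig → vakhevfeig.
Attach polarity affirmative -eth → vakhevfeigeth.
Attach mood indicative -o → vakhevfeigetho.
Nasal assimilation: no change.
Apply vowel deletion: vakhevfeigetho → vakhevfigetho.

vakhevfigetho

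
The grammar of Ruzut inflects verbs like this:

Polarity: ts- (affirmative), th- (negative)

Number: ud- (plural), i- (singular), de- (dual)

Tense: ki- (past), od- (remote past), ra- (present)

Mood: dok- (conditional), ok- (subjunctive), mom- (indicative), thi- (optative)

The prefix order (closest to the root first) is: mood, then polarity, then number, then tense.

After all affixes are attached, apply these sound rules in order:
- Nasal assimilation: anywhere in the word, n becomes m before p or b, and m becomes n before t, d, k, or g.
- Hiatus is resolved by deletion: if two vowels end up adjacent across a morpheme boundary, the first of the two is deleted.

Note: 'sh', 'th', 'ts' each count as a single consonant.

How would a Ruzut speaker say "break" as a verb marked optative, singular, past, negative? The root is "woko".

kiththiwoko

Attach mood optative thi- → thiwoko.
Attach polarity negative th- → ththiwoko.
Attach number singular i- → iththiwoko.
Attach tense past ki- → kiiththiwoko.
Nasal assimilation: no change.
Apply vowel deletion: kiiththiwoko → kiththiwoko.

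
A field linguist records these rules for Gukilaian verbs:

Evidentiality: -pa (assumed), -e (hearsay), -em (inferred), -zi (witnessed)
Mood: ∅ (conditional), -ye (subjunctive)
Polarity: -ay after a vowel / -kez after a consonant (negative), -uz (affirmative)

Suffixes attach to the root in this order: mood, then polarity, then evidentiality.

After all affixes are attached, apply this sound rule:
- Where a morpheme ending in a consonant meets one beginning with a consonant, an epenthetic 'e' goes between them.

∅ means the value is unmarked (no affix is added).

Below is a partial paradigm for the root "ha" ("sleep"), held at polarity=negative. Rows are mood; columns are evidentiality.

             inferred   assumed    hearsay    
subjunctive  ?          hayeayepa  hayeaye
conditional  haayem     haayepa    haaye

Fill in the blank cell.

Attach mood subjunctive -ye → haye.
Attach polarity negative -ay (after vowel 'e') → hayeay.
Attach evidentiality inferred -em → hayeayem.
Epenthesis: no change.

hayeayem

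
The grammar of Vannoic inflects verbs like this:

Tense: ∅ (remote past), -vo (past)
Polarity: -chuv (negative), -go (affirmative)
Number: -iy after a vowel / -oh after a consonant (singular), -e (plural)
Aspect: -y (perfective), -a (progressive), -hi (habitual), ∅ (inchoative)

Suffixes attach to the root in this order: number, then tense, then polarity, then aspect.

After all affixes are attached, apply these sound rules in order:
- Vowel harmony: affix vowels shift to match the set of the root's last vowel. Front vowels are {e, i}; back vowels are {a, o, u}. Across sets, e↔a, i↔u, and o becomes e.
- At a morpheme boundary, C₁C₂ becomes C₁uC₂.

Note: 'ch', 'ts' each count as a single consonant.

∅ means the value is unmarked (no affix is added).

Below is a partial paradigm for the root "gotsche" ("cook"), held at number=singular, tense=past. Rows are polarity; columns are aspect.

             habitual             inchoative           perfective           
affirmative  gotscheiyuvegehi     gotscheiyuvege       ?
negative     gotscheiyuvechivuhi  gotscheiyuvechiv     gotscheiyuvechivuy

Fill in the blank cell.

gotscheiyuvegey

Attach number singular -iy (after vowel 'e') → gotscheiy.
Attach tense past -vo → gotscheiyvo.
Attach polarity affirmative -go → gotscheiyvogo.
Attach aspect perfective -y → gotscheiyvogoy.
Apply vowel harmony: gotscheiyvogoy → gotscheiyvegey.
Apply epenthesis: gotscheiyvegey → gotscheiyuvegey.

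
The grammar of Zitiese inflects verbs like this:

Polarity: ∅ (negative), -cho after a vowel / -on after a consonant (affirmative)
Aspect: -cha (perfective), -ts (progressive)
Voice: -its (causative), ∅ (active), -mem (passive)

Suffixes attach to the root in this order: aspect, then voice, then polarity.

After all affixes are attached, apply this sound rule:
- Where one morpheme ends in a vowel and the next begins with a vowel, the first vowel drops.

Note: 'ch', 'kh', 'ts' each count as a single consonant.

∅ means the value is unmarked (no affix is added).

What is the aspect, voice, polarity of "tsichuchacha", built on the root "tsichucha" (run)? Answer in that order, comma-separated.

Segment: tsichucha-cha.
aspect: -cha → perfective.
voice: ∅ → active.
polarity: ∅ → negative.

perfective, active, negative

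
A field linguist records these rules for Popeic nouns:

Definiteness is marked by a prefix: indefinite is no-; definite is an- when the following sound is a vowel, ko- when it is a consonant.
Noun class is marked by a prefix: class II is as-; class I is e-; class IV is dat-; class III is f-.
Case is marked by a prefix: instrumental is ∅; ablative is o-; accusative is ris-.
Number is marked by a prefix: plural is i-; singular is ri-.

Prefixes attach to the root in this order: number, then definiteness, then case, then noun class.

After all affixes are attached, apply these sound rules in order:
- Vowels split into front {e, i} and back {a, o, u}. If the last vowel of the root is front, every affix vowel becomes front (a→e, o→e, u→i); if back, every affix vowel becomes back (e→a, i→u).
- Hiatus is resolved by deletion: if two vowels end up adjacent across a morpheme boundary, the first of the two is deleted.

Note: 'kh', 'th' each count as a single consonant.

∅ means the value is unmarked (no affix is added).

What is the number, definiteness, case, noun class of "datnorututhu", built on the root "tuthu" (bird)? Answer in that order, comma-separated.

Segment: dat-no-ri-tuthu.
number: ri- → singular.
definiteness: no- → indefinite.
case: ∅ → instrumental.
noun class: dat- → class IV.

singular, indefinite, instrumental, class IV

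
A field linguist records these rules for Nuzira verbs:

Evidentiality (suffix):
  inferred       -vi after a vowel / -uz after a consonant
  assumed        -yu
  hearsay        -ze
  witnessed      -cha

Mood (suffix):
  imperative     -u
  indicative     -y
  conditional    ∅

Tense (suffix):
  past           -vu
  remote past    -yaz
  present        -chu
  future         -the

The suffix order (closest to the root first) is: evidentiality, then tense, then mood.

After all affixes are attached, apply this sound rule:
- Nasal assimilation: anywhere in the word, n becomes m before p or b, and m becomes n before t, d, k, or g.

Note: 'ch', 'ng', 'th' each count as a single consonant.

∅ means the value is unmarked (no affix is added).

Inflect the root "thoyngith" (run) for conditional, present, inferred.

Attach evidentiality inferred -uz (after consonant 'th') → thoyngithuz.
Attach tense present -chu → thoyngithuzchu.
mood = conditional: zero marking, form stays thoyngithuzchu.
Nasal assimilation: no change.

thoyngithuzchu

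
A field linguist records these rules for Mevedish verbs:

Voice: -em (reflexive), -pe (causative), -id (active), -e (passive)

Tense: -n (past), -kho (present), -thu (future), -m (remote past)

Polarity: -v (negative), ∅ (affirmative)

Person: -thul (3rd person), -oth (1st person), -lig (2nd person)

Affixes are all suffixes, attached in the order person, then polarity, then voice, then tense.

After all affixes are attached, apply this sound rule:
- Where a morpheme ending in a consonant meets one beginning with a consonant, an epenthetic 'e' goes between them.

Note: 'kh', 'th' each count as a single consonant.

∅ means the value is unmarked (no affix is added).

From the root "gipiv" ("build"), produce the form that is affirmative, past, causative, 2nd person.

gipiveligepen

Attach person 2nd person -lig → gipivlig.
polarity = affirmative: zero marking, form stays gipivlig.
Attach voice causative -pe → gipivligpe.
Attach tense past -n → gipivligpen.
Apply epenthesis: gipivligpen → gipiveligepen.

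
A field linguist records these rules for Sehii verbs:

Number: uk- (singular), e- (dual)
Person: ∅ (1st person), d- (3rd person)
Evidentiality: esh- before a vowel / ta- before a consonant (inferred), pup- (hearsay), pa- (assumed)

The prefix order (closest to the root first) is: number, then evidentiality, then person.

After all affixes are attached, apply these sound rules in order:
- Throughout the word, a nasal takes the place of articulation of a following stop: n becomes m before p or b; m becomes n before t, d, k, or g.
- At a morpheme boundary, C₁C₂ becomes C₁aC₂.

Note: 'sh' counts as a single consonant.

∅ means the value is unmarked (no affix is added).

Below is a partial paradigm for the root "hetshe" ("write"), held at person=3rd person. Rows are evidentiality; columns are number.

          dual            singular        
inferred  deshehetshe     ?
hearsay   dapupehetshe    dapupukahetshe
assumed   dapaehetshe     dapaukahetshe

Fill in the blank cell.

Attach number singular uk- → ukhetshe.
Attach evidentiality inferred esh- (before vowel 'u') → eshukhetshe.
Attach person 3rd person d- → deshukhetshe.
Nasal assimilation: no change.
Apply epenthesis: deshukhetshe → deshukahetshe.

deshukahetshe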